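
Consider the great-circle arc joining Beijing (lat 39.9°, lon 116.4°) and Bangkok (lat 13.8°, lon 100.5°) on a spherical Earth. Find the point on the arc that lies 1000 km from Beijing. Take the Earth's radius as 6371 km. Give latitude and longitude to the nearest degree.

From cos δ = sin φ₁ sin φ₂ + cos φ₁ cos φ₂ cos Δλ, the central angle is δ ≈ 0.517 rad (29.6°). The total great-circle distance is δ·R ≈ 0.517 × 6371 ≈ 3291 km, so the target fraction is f = 1000/3291 ≈ 0.304.
Interpolate at f ≈ 0.304 with slerp weights a = sin((1−f)δ)/sin δ ≈ 0.713, b = sin(fδ)/sin δ ≈ 0.317.
p = a·p₁ + b·p₂ ≈ (-0.299, 0.792, 0.533); φ = arcsin(p_z) ≈ 32.18°, λ = atan2(p_y, p_x) ≈ 110.69°.

≈ lat 32°, lon 111°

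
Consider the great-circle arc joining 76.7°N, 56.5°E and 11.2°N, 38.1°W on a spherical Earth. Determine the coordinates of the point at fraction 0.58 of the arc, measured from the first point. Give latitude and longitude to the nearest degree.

Convert each endpoint to a unit vector on the sphere (x = cos φ cos λ, y = cos φ sin λ, z = sin φ).
The central angle between the endpoints is δ = arccos(p₁·p₂) ≈ 1.399 rad (80.2°).
Interpolate at f = 0.58 with slerp weights a = sin((1−f)δ)/sin δ ≈ 0.563, b = sin(fδ)/sin δ ≈ 0.736.
p = a·p₁ + b·p₂ ≈ (0.640, -0.338, 0.691); φ = arcsin(p_z) ≈ 43.67°, λ = atan2(p_y, p_x) ≈ -27.83°.

≈ 44°N, 28°W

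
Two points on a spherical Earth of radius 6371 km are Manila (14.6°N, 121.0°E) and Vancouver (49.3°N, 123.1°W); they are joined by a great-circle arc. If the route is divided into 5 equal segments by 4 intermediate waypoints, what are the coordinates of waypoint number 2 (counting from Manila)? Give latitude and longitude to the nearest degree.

≈ 43°N, 151°E

Convert each endpoint to a unit vector on the sphere (x = cos φ cos λ, y = cos φ sin λ, z = sin φ).
The central angle between the endpoints is δ = arccos(p₁·p₂) ≈ 1.655 rad (94.8°).
Interpolate at f = 2/5 with slerp weights a = sin((1−f)δ)/sin δ ≈ 0.841, b = sin(fδ)/sin δ ≈ 0.617.
p = a·p₁ + b·p₂ ≈ (-0.639, 0.360, 0.680); φ = arcsin(p_z) ≈ 42.82°, λ = atan2(p_y, p_x) ≈ 150.57°.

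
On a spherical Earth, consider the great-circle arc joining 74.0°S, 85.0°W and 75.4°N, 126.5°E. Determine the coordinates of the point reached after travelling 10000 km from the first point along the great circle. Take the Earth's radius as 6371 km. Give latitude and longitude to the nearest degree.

≈ 7°N, 151°W

From cos δ = sin φ₁ sin φ₂ + cos φ₁ cos φ₂ cos Δλ, the central angle is δ ≈ 2.996 rad (171.7°). The total great-circle distance is δ·R ≈ 2.996 × 6371 ≈ 19089 km, so the target fraction is f = 10000/19089 ≈ 0.524.
Interpolate at f ≈ 0.524 with slerp weights a = sin((1−f)δ)/sin δ ≈ 6.835, b = sin(fδ)/sin δ ≈ 6.907.
p = a·p₁ + b·p₂ ≈ (-0.871, -0.477, 0.113); φ = arcsin(p_z) ≈ 6.51°, λ = atan2(p_y, p_x) ≈ -151.29°.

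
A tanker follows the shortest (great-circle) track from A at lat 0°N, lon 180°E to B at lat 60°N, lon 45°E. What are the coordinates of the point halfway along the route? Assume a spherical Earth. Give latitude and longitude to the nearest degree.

The haversine formula gives a central angle δ ≈ 1.932 rad (110.7°) between the endpoints.
Interpolate at f = 1/2 with slerp weights a = sin((1−f)δ)/sin δ ≈ 0.879, b = sin(fδ)/sin δ ≈ 0.879.
p = a·p₁ + b·p₂ ≈ (-0.569, 0.311, 0.762); φ = arcsin(p_z) ≈ 49.61°, λ = atan2(p_y, p_x) ≈ 151.32°.

≈ lat 50°N, lon 151°E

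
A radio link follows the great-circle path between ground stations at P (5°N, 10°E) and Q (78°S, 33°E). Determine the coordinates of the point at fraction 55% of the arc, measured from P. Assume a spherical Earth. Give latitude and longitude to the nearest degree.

≈ (41°S, 14°E)

Write both endpoints as unit vectors p₁, p₂ with components (cos φ cos λ, cos φ sin λ, sin φ).
The central angle between the endpoints is δ = arccos(p₁·p₂) ≈ 1.465 rad (83.9°).
Interpolate at f = 0.55 with slerp weights a = sin((1−f)δ)/sin δ ≈ 0.616, b = sin(fδ)/sin δ ≈ 0.725.
p = a·p₁ + b·p₂ ≈ (0.731, 0.189, -0.656); φ = arcsin(p_z) ≈ -40.99°, λ = atan2(p_y, p_x) ≈ 14.48°.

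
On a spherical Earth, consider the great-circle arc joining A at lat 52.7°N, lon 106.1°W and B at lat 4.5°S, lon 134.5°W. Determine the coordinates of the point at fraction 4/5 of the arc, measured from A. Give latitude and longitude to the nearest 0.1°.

≈ lat 7.2°N, lon 130.4°W

Write both endpoints as unit vectors p₁, p₂ with components (cos φ cos λ, cos φ sin λ, sin φ).
The central angle between the endpoints is δ = arccos(p₁·p₂) ≈ 1.083 rad (62.0°).
Interpolate at f = 4/5 with slerp weights a = sin((1−f)δ)/sin δ ≈ 0.243, b = sin(fδ)/sin δ ≈ 0.863.
p = a·p₁ + b·p₂ ≈ (-0.644, -0.755, 0.126); φ = arcsin(p_z) ≈ 7.23°, λ = atan2(p_y, p_x) ≈ -130.45°.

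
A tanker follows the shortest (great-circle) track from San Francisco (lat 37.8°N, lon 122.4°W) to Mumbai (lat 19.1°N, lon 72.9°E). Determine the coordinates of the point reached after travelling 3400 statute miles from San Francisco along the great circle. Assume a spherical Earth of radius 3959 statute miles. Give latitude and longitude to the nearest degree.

≈ lat 77°N, lon 166°E

The haversine formula gives a central angle δ ≈ 2.117 rad (121.3°) between the endpoints. The total great-circle distance is δ·R ≈ 2.117 × 3959 ≈ 8382 mi, so the target fraction is f = 3400/8382 ≈ 0.406.
Interpolate at f ≈ 0.406 with slerp weights a = sin((1−f)δ)/sin δ ≈ 1.114, b = sin(fδ)/sin δ ≈ 0.886.
p = a·p₁ + b·p₂ ≈ (-0.225, 0.057, 0.973); φ = arcsin(p_z) ≈ 76.55°, λ = atan2(p_y, p_x) ≈ 165.75°.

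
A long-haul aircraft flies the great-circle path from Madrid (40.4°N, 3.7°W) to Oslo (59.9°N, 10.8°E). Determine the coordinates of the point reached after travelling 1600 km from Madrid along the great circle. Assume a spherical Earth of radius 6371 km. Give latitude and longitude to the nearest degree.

Convert each endpoint to a unit vector on the sphere (x = cos φ cos λ, y = cos φ sin λ, z = sin φ).
The central angle between the endpoints is δ = arccos(p₁·p₂) ≈ 0.375 rad (21.5°). The total great-circle distance is δ·R ≈ 0.375 × 6371 ≈ 2390 km, so the target fraction is f = 1600/2390 ≈ 0.670.
Interpolate at f ≈ 0.670 with slerp weights a = sin((1−f)δ)/sin δ ≈ 0.337, b = sin(fδ)/sin δ ≈ 0.678.
p = a·p₁ + b·p₂ ≈ (0.591, 0.047, 0.806); φ = arcsin(p_z) ≈ 53.67°, λ = atan2(p_y, p_x) ≈ 4.57°.

≈ (54°N, 5°E)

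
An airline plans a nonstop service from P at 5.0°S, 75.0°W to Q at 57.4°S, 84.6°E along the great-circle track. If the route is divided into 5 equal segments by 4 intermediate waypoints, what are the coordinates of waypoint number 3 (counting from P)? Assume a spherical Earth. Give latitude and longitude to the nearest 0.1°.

≈ 70.4°S, 39.5°W

Write both endpoints as unit vectors p₁, p₂ with components (cos φ cos λ, cos φ sin λ, sin φ).
The central angle between the endpoints is δ = arccos(p₁·p₂) ≈ 2.015 rad (115.4°).
Interpolate at f = 3/5 with slerp weights a = sin((1−f)δ)/sin δ ≈ 0.799, b = sin(fδ)/sin δ ≈ 1.036.
p = a·p₁ + b·p₂ ≈ (0.259, -0.213, -0.942); φ = arcsin(p_z) ≈ -70.42°, λ = atan2(p_y, p_x) ≈ -39.53°.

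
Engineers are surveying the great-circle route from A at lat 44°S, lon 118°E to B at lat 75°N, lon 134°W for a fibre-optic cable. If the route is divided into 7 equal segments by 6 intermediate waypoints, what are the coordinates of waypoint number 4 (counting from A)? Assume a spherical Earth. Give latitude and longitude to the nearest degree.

Convert each endpoint to a unit vector on the sphere (x = cos φ cos λ, y = cos φ sin λ, z = sin φ).
The central angle between the endpoints is δ = arccos(p₁·p₂) ≈ 2.387 rad (136.8°).
Interpolate at f = 4/7 with slerp weights a = sin((1−f)δ)/sin δ ≈ 1.246, b = sin(fδ)/sin δ ≈ 1.429.
p = a·p₁ + b·p₂ ≈ (-0.678, 0.526, 0.514); φ = arcsin(p_z) ≈ 30.95°, λ = atan2(p_y, p_x) ≈ 142.21°.

≈ lat 31°N, lon 142°E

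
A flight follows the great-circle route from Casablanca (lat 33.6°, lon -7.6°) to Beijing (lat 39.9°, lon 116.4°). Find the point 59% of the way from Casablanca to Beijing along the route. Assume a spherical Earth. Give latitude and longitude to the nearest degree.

Write both endpoints as unit vectors p₁, p₂ with components (cos φ cos λ, cos φ sin λ, sin φ).
The central angle between the endpoints is δ = arccos(p₁·p₂) ≈ 1.573 rad (90.1°).
Interpolate at f = 0.59 with slerp weights a = sin((1−f)δ)/sin δ ≈ 0.601, b = sin(fδ)/sin δ ≈ 0.801.
p = a·p₁ + b·p₂ ≈ (0.223, 0.484, 0.846); φ = arcsin(p_z) ≈ 57.80°, λ = atan2(p_y, p_x) ≈ 65.23°.

≈ lat 58°, lon 65°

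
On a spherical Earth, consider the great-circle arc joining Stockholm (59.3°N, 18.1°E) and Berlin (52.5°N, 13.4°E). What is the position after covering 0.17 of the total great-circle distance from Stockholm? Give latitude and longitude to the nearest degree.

≈ 58°N, 17°E

From cos δ = sin φ₁ sin φ₂ + cos φ₁ cos φ₂ cos Δλ, the central angle is δ ≈ 0.127 rad (7.3°).
Interpolate at f = 0.17 with slerp weights a = sin((1−f)δ)/sin δ ≈ 0.831, b = sin(fδ)/sin δ ≈ 0.170.
p = a·p₁ + b·p₂ ≈ (0.504, 0.156, 0.850); φ = arcsin(p_z) ≈ 58.16°, λ = atan2(p_y, p_x) ≈ 17.18°.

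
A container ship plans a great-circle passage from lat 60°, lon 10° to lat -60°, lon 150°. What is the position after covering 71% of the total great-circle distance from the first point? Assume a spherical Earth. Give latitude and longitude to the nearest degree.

≈ lat -29°, lon 98°

Convert each endpoint to a unit vector on the sphere (x = cos φ cos λ, y = cos φ sin λ, z = sin φ).
The central angle between the endpoints is δ = arccos(p₁·p₂) ≈ 2.798 rad (160.3°).
Interpolate at f = 0.71 with slerp weights a = sin((1−f)δ)/sin δ ≈ 2.152, b = sin(fδ)/sin δ ≈ 2.715.
p = a·p₁ + b·p₂ ≈ (-0.116, 0.866, -0.487); φ = arcsin(p_z) ≈ -29.16°, λ = atan2(p_y, p_x) ≈ 97.62°.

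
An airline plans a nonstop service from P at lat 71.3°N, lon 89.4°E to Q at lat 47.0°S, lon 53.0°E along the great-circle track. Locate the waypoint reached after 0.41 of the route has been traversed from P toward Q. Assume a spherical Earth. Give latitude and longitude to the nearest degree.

≈ lat 23°N, lon 66°E

Write both endpoints as unit vectors p₁, p₂ with components (cos φ cos λ, cos φ sin λ, sin φ).
The central angle between the endpoints is δ = arccos(p₁·p₂) ≈ 2.114 rad (121.1°).
Interpolate at f = 0.41 with slerp weights a = sin((1−f)δ)/sin δ ≈ 1.107, b = sin(fδ)/sin δ ≈ 0.890.
p = a·p₁ + b·p₂ ≈ (0.369, 0.840, 0.398); φ = arcsin(p_z) ≈ 23.44°, λ = atan2(p_y, p_x) ≈ 66.28°.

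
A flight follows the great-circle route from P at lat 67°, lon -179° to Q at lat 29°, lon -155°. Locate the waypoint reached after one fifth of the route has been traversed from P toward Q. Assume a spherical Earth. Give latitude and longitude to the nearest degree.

≈ lat 60°, lon -170°

From cos δ = sin φ₁ sin φ₂ + cos φ₁ cos φ₂ cos Δλ, the central angle is δ ≈ 0.710 rad (40.7°).
Interpolate at f = 1/5 with slerp weights a = sin((1−f)δ)/sin δ ≈ 0.825, b = sin(fδ)/sin δ ≈ 0.217.
p = a·p₁ + b·p₂ ≈ (-0.495, -0.086, 0.865); φ = arcsin(p_z) ≈ 59.87°, λ = atan2(p_y, p_x) ≈ -170.15°.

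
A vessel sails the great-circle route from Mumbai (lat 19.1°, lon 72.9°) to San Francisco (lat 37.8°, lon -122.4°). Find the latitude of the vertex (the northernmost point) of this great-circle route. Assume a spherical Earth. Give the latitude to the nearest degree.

The great circle lies in the plane with unit normal n̂ = (p₁ × p₂)/|p₁ × p₂|.
Here n̂_z ≈ +0.231; the vertex latitude is φ_max = arccos|n̂_z| ≈ 76.7°.
Check via Clairaut: cos φ_max = |cos φ₁| · sin C = cos(19.1°)·sin(14.1°) ≈ 0.231, again giving ≈ 76.7°.

≈ 77°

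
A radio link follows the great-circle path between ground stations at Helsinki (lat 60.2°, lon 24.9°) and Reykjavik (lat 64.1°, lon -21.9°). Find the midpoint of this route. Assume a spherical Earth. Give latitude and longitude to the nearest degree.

≈ lat 64°, lon 3°

Write both endpoints as unit vectors p₁, p₂ with components (cos φ cos λ, cos φ sin λ, sin φ).
The central angle between the endpoints is δ = arccos(p₁·p₂) ≈ 0.379 rad (21.7°).
Interpolate at f = 1/2 with slerp weights a = sin((1−f)δ)/sin δ ≈ 0.509, b = sin(fδ)/sin δ ≈ 0.509.
p = a·p₁ + b·p₂ ≈ (0.436, 0.024, 0.900); φ = arcsin(p_z) ≈ 64.12°, λ = atan2(p_y, p_x) ≈ 3.10°.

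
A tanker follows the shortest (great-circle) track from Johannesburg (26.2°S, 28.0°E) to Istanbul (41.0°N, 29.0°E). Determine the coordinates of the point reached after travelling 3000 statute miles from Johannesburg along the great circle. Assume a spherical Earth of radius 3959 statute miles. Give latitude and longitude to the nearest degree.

≈ 17°N, 29°E

The haversine formula gives a central angle δ ≈ 1.173 rad (67.2°) between the endpoints. The total great-circle distance is δ·R ≈ 1.173 × 3959 ≈ 4644 mi, so the target fraction is f = 3000/4644 ≈ 0.646.
Interpolate at f ≈ 0.646 with slerp weights a = sin((1−f)δ)/sin δ ≈ 0.438, b = sin(fδ)/sin δ ≈ 0.746.
p = a·p₁ + b·p₂ ≈ (0.839, 0.457, 0.296); φ = arcsin(p_z) ≈ 17.21°, λ = atan2(p_y, p_x) ≈ 28.59°.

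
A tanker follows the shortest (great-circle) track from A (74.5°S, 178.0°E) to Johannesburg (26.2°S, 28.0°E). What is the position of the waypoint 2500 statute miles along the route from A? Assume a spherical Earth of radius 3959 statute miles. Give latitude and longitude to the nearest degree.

From cos δ = sin φ₁ sin φ₂ + cos φ₁ cos φ₂ cos Δλ, the central angle is δ ≈ 1.351 rad (77.4°). The total great-circle distance is δ·R ≈ 1.351 × 3959 ≈ 5350 mi, so the target fraction is f = 2500/5350 ≈ 0.467.
Interpolate at f ≈ 0.467 with slerp weights a = sin((1−f)δ)/sin δ ≈ 0.675, b = sin(fδ)/sin δ ≈ 0.605.
p = a·p₁ + b·p₂ ≈ (0.299, 0.261, -0.918); φ = arcsin(p_z) ≈ -66.62°, λ = atan2(p_y, p_x) ≈ 41.15°.

≈ (67°S, 41°E)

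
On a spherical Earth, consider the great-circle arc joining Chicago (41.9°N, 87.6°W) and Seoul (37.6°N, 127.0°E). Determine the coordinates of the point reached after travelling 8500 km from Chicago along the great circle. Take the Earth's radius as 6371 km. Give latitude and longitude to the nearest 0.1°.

Write both endpoints as unit vectors p₁, p₂ with components (cos φ cos λ, cos φ sin λ, sin φ).
The central angle between the endpoints is δ = arccos(p₁·p₂) ≈ 1.649 rad (94.5°). The total great-circle distance is δ·R ≈ 1.649 × 6371 ≈ 10505 km, so the target fraction is f = 8500/10505 ≈ 0.809.
Interpolate at f ≈ 0.809 with slerp weights a = sin((1−f)δ)/sin δ ≈ 0.310, b = sin(fδ)/sin δ ≈ 0.975.
p = a·p₁ + b·p₂ ≈ (-0.455, 0.386, 0.802); φ = arcsin(p_z) ≈ 53.35°, λ = atan2(p_y, p_x) ≈ 139.70°.

≈ 53.3°N, 139.7°E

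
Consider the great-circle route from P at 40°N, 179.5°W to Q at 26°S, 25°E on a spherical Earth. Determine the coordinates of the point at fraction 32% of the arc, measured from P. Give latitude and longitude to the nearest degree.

≈ 43°N, 112°E

The haversine formula gives a central angle δ ≈ 2.710 rad (155.3°) between the endpoints.
Interpolate at f = 0.32 with slerp weights a = sin((1−f)δ)/sin δ ≈ 2.303, b = sin(fδ)/sin δ ≈ 1.823.
p = a·p₁ + b·p₂ ≈ (-0.279, 0.677, 0.681); φ = arcsin(p_z) ≈ 42.92°, λ = atan2(p_y, p_x) ≈ 112.40°.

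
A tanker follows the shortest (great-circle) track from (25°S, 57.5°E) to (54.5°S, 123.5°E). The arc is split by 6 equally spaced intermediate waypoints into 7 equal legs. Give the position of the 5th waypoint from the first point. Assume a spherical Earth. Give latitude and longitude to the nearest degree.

≈ (51°S, 98°E)

Convert each endpoint to a unit vector on the sphere (x = cos φ cos λ, y = cos φ sin λ, z = sin φ).
The central angle between the endpoints is δ = arccos(p₁·p₂) ≈ 0.979 rad (56.1°).
Interpolate at f = 5/7 with slerp weights a = sin((1−f)δ)/sin δ ≈ 0.333, b = sin(fδ)/sin δ ≈ 0.776.
p = a·p₁ + b·p₂ ≈ (-0.087, 0.630, -0.772); φ = arcsin(p_z) ≈ -50.53°, λ = atan2(p_y, p_x) ≈ 97.83°.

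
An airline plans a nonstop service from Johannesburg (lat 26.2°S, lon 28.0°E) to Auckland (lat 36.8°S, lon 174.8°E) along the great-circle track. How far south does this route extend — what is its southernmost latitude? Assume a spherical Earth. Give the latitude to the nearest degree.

≈ 65°S

The great circle lies in the plane with unit normal n̂ = (p₁ × p₂)/|p₁ × p₂|.
Here n̂_z ≈ +0.418; the vertex latitude is φ_max = arccos|n̂_z| ≈ 65.3°.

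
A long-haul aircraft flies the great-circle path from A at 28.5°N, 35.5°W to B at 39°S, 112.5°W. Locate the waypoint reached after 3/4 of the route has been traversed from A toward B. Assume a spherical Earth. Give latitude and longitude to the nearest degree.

Write both endpoints as unit vectors p₁, p₂ with components (cos φ cos λ, cos φ sin λ, sin φ).
The central angle between the endpoints is δ = arccos(p₁·p₂) ≈ 1.718 rad (98.4°).
Interpolate at f = 3/4 with slerp weights a = sin((1−f)δ)/sin δ ≈ 0.421, b = sin(fδ)/sin δ ≈ 0.971.
p = a·p₁ + b·p₂ ≈ (0.012, -0.912, -0.410); φ = arcsin(p_z) ≈ -24.21°, λ = atan2(p_y, p_x) ≈ -89.22°.

≈ 24°S, 89°W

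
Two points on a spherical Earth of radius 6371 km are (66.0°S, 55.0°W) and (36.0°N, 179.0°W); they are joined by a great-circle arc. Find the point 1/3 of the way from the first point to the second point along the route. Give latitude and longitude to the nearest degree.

From cos δ = sin φ₁ sin φ₂ + cos φ₁ cos φ₂ cos Δλ, the central angle is δ ≈ 2.376 rad (136.1°).
Interpolate at f = 1/3 with slerp weights a = sin((1−f)δ)/sin δ ≈ 1.443, b = sin(fδ)/sin δ ≈ 1.027.
p = a·p₁ + b·p₂ ≈ (-0.494, -0.495, -0.714); φ = arcsin(p_z) ≈ -45.60°, λ = atan2(p_y, p_x) ≈ -134.94°.

≈ (46°S, 135°W)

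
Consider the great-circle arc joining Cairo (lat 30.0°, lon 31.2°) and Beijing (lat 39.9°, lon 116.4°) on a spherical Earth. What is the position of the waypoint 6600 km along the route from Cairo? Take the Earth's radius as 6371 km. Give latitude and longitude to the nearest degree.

The haversine formula gives a central angle δ ≈ 1.185 rad (67.9°) between the endpoints. The total great-circle distance is δ·R ≈ 1.185 × 6371 ≈ 7549 km, so the target fraction is f = 6600/7549 ≈ 0.874.
Interpolate at f ≈ 0.874 with slerp weights a = sin((1−f)δ)/sin δ ≈ 0.160, b = sin(fδ)/sin δ ≈ 0.929.
p = a·p₁ + b·p₂ ≈ (-0.198, 0.710, 0.676); φ = arcsin(p_z) ≈ 42.52°, λ = atan2(p_y, p_x) ≈ 105.59°.

≈ lat 43°, lon 106°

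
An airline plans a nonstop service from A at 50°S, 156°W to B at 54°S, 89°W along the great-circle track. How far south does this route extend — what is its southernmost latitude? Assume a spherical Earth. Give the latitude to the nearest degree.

≈ 57°S

The great circle lies in the plane with unit normal n̂ = (p₁ × p₂)/|p₁ × p₂|.
Here n̂_z ≈ +0.542; the vertex latitude is φ_max = arccos|n̂_z| ≈ 57.2°.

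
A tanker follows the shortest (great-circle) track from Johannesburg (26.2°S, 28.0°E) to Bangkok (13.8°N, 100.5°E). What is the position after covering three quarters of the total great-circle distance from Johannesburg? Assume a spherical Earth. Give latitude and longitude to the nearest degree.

Convert each endpoint to a unit vector on the sphere (x = cos φ cos λ, y = cos φ sin λ, z = sin φ).
The central angle between the endpoints is δ = arccos(p₁·p₂) ≈ 1.413 rad (81.0°).
Interpolate at f = 3/4 with slerp weights a = sin((1−f)δ)/sin δ ≈ 0.350, b = sin(fδ)/sin δ ≈ 0.883.
p = a·p₁ + b·p₂ ≈ (0.121, 0.991, 0.056); φ = arcsin(p_z) ≈ 3.21°, λ = atan2(p_y, p_x) ≈ 83.02°.

≈ 3°N, 83°E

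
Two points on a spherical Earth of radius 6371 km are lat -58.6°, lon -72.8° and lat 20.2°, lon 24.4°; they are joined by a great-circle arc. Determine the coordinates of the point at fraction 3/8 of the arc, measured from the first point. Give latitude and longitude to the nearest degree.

≈ lat -38°, lon -16°

The haversine formula gives a central angle δ ≈ 1.935 rad (110.9°) between the endpoints.
Interpolate at f = 3/8 with slerp weights a = sin((1−f)δ)/sin δ ≈ 1.001, b = sin(fδ)/sin δ ≈ 0.710.
p = a·p₁ + b·p₂ ≈ (0.761, -0.223, -0.609); φ = arcsin(p_z) ≈ -37.53°, λ = atan2(p_y, p_x) ≈ -16.32°.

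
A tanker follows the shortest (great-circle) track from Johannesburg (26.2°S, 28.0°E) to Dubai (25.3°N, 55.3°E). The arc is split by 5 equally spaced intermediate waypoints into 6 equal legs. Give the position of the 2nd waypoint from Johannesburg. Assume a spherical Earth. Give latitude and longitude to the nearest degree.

The haversine formula gives a central angle δ ≈ 1.010 rad (57.8°) between the endpoints.
Interpolate at f = 2/6 with slerp weights a = sin((1−f)δ)/sin δ ≈ 0.736, b = sin(fδ)/sin δ ≈ 0.390.
p = a·p₁ + b·p₂ ≈ (0.784, 0.600, -0.158); φ = arcsin(p_z) ≈ -9.11°, λ = atan2(p_y, p_x) ≈ 37.43°.

≈ (9°S, 37°E)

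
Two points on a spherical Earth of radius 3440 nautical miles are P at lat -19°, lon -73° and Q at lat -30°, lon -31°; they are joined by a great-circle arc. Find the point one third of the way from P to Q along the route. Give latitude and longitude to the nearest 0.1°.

Convert each endpoint to a unit vector on the sphere (x = cos φ cos λ, y = cos φ sin λ, z = sin φ).
The central angle between the endpoints is δ = arccos(p₁·p₂) ≈ 0.690 rad (39.5°).
Interpolate at f = 1/3 with slerp weights a = sin((1−f)δ)/sin δ ≈ 0.697, b = sin(fδ)/sin δ ≈ 0.358.
p = a·p₁ + b·p₂ ≈ (0.459, -0.790, -0.406); φ = arcsin(p_z) ≈ -23.96°, λ = atan2(p_y, p_x) ≈ -59.87°.

≈ lat -24.0°, lon -59.9°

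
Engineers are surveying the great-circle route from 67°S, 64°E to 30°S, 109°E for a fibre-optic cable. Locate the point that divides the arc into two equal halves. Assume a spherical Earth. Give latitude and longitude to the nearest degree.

Write both endpoints as unit vectors p₁, p₂ with components (cos φ cos λ, cos φ sin λ, sin φ).
The central angle between the endpoints is δ = arccos(p₁·p₂) ≈ 0.796 rad (45.6°).
Interpolate at f = 1/2 with slerp weights a = sin((1−f)δ)/sin δ ≈ 0.542, b = sin(fδ)/sin δ ≈ 0.542.
p = a·p₁ + b·p₂ ≈ (-0.060, 0.635, -0.770); φ = arcsin(p_z) ≈ -50.40°, λ = atan2(p_y, p_x) ≈ 95.40°.

≈ 50°S, 95°E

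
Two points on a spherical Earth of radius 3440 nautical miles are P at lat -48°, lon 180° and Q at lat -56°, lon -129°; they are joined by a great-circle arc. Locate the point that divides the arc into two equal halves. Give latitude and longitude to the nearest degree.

≈ lat -55°, lon -157°

From cos δ = sin φ₁ sin φ₂ + cos φ₁ cos φ₂ cos Δλ, the central angle is δ ≈ 0.552 rad (31.6°).
Interpolate at f = 1/2 with slerp weights a = sin((1−f)δ)/sin δ ≈ 0.520, b = sin(fδ)/sin δ ≈ 0.520.
p = a·p₁ + b·p₂ ≈ (-0.531, -0.226, -0.817); φ = arcsin(p_z) ≈ -54.78°, λ = atan2(p_y, p_x) ≈ -156.94°.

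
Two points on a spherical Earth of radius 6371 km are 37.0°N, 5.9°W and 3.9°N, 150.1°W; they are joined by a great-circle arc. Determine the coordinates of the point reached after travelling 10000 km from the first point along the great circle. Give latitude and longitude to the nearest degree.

≈ 33°N, 125°W

Convert each endpoint to a unit vector on the sphere (x = cos φ cos λ, y = cos φ sin λ, z = sin φ).
The central angle between the endpoints is δ = arccos(p₁·p₂) ≈ 2.221 rad (127.3°). The total great-circle distance is δ·R ≈ 2.221 × 6371 ≈ 14150 km, so the target fraction is f = 10000/14150 ≈ 0.707.
Interpolate at f ≈ 0.707 with slerp weights a = sin((1−f)δ)/sin δ ≈ 0.762, b = sin(fδ)/sin δ ≈ 1.256.
p = a·p₁ + b·p₂ ≈ (-0.482, -0.687, 0.544); φ = arcsin(p_z) ≈ 32.94°, λ = atan2(p_y, p_x) ≈ -125.01°.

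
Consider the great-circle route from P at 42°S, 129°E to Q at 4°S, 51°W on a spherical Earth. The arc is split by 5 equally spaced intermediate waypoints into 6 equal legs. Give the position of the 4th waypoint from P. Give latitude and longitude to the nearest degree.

From cos δ = sin φ₁ sin φ₂ + cos φ₁ cos φ₂ cos Δλ, the central angle is δ ≈ 2.339 rad (134.0°).
Interpolate at f = 4/6 with slerp weights a = sin((1−f)δ)/sin δ ≈ 0.977, b = sin(fδ)/sin δ ≈ 1.390.
p = a·p₁ + b·p₂ ≈ (0.416, -0.513, -0.751); φ = arcsin(p_z) ≈ -48.67°, λ = atan2(p_y, p_x) ≈ -51.00°.

≈ 49°S, 51°W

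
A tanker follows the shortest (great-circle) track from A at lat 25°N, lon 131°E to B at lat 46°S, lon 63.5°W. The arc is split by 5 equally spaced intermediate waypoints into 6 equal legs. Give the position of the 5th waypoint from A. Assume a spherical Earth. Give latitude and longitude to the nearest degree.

≈ lat 64°S, lon 97°W

Convert each endpoint to a unit vector on the sphere (x = cos φ cos λ, y = cos φ sin λ, z = sin φ).
The central angle between the endpoints is δ = arccos(p₁·p₂) ≈ 2.723 rad (156.0°).
Interpolate at f = 5/6 with slerp weights a = sin((1−f)δ)/sin δ ≈ 1.078, b = sin(fδ)/sin δ ≈ 1.883.
p = a·p₁ + b·p₂ ≈ (-0.057, -0.434, -0.899); φ = arcsin(p_z) ≈ -64.06°, λ = atan2(p_y, p_x) ≈ -97.49°.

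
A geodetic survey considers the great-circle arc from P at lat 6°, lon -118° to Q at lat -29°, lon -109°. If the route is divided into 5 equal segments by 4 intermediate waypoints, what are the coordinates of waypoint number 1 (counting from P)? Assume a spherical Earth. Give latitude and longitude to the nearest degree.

Convert each endpoint to a unit vector on the sphere (x = cos φ cos λ, y = cos φ sin λ, z = sin φ).
The central angle between the endpoints is δ = arccos(p₁·p₂) ≈ 0.629 rad (36.1°).
Interpolate at f = 1/5 with slerp weights a = sin((1−f)δ)/sin δ ≈ 0.820, b = sin(fδ)/sin δ ≈ 0.213.
p = a·p₁ + b·p₂ ≈ (-0.443, -0.896, -0.018); φ = arcsin(p_z) ≈ -1.02°, λ = atan2(p_y, p_x) ≈ -116.33°.

≈ lat -1°, lon -116°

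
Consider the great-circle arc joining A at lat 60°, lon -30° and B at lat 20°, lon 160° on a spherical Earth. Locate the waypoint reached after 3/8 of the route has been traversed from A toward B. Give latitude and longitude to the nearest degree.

The haversine formula gives a central angle δ ≈ 1.738 rad (99.6°) between the endpoints.
Interpolate at f = 3/8 with slerp weights a = sin((1−f)δ)/sin δ ≈ 0.897, b = sin(fδ)/sin δ ≈ 0.615.
p = a·p₁ + b·p₂ ≈ (-0.155, -0.027, 0.988); φ = arcsin(p_z) ≈ 80.97°, λ = atan2(p_y, p_x) ≈ -170.22°.

≈ lat 81°, lon -170°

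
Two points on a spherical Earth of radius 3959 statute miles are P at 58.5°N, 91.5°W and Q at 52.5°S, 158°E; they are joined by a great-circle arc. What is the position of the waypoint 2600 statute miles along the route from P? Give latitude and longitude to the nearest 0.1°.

≈ 33.7°N, 134.3°W

Write both endpoints as unit vectors p₁, p₂ with components (cos φ cos λ, cos φ sin λ, sin φ).
The central angle between the endpoints is δ = arccos(p₁·p₂) ≈ 2.478 rad (142.0°). The total great-circle distance is δ·R ≈ 2.478 × 3959 ≈ 9811 mi, so the target fraction is f = 2600/9811 ≈ 0.265.
Interpolate at f ≈ 0.265 with slerp weights a = sin((1−f)δ)/sin δ ≈ 1.573, b = sin(fδ)/sin δ ≈ 0.991.
p = a·p₁ + b·p₂ ≈ (-0.581, -0.596, 0.555); φ = arcsin(p_z) ≈ 33.69°, λ = atan2(p_y, p_x) ≈ -134.29°.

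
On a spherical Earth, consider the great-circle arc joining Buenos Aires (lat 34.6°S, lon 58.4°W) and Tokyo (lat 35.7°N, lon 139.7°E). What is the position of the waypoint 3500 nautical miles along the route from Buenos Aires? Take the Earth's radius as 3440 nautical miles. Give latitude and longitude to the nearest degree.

≈ lat 11°S, lon 117°W

From cos δ = sin φ₁ sin φ₂ + cos φ₁ cos φ₂ cos Δλ, the central angle is δ ≈ 2.883 rad (165.2°). The total great-circle distance is δ·R ≈ 2.883 × 3440 ≈ 9917 nmi, so the target fraction is f = 3500/9917 ≈ 0.353.
Interpolate at f ≈ 0.353 with slerp weights a = sin((1−f)δ)/sin δ ≈ 3.741, b = sin(fδ)/sin δ ≈ 3.326.
p = a·p₁ + b·p₂ ≈ (-0.447, -0.876, -0.183); φ = arcsin(p_z) ≈ -10.57°, λ = atan2(p_y, p_x) ≈ -117.01°.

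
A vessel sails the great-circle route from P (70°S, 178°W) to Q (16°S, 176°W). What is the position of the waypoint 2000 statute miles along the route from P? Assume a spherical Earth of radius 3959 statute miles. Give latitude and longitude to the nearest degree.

≈ (41°S, 176°W)

Convert each endpoint to a unit vector on the sphere (x = cos φ cos λ, y = cos φ sin λ, z = sin φ).
The central angle between the endpoints is δ = arccos(p₁·p₂) ≈ 0.943 rad (54.0°). The total great-circle distance is δ·R ≈ 0.943 × 3959 ≈ 3732 mi, so the target fraction is f = 2000/3732 ≈ 0.536.
Interpolate at f ≈ 0.536 with slerp weights a = sin((1−f)δ)/sin δ ≈ 0.524, b = sin(fδ)/sin δ ≈ 0.598.
p = a·p₁ + b·p₂ ≈ (-0.753, -0.046, -0.657); φ = arcsin(p_z) ≈ -41.07°, λ = atan2(p_y, p_x) ≈ -176.48°.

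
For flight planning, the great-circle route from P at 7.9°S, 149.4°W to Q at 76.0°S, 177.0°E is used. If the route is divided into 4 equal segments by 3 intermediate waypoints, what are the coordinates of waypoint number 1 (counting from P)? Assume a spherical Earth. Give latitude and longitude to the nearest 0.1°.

Write both endpoints as unit vectors p₁, p₂ with components (cos φ cos λ, cos φ sin λ, sin φ).
The central angle between the endpoints is δ = arccos(p₁·p₂) ≈ 1.231 rad (70.6°).
Interpolate at f = 1/4 with slerp weights a = sin((1−f)δ)/sin δ ≈ 0.846, b = sin(fδ)/sin δ ≈ 0.321.
p = a·p₁ + b·p₂ ≈ (-0.799, -0.422, -0.428); φ = arcsin(p_z) ≈ -25.35°, λ = atan2(p_y, p_x) ≈ -152.13°.

≈ 25.3°S, 152.1°W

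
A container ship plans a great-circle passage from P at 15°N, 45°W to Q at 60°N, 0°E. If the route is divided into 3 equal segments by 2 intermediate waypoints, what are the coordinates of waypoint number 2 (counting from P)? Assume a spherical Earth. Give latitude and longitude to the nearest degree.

Write both endpoints as unit vectors p₁, p₂ with components (cos φ cos λ, cos φ sin λ, sin φ).
The central angle between the endpoints is δ = arccos(p₁·p₂) ≈ 0.970 rad (55.6°).
Interpolate at f = 2/3 with slerp weights a = sin((1−f)δ)/sin δ ≈ 0.385, b = sin(fδ)/sin δ ≈ 0.730.
p = a·p₁ + b·p₂ ≈ (0.628, -0.263, 0.732); φ = arcsin(p_z) ≈ 47.07°, λ = atan2(p_y, p_x) ≈ -22.72°.

≈ 47°N, 23°W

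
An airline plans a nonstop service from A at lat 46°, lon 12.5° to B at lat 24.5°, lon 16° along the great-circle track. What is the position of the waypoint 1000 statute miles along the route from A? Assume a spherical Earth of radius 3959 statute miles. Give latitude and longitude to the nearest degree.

≈ lat 32°, lon 15°

The haversine formula gives a central angle δ ≈ 0.378 rad (21.7°) between the endpoints. The total great-circle distance is δ·R ≈ 0.378 × 3959 ≈ 1498 mi, so the target fraction is f = 1000/1498 ≈ 0.667.
Interpolate at f ≈ 0.667 with slerp weights a = sin((1−f)δ)/sin δ ≈ 0.340, b = sin(fδ)/sin δ ≈ 0.676.
p = a·p₁ + b·p₂ ≈ (0.822, 0.221, 0.525); φ = arcsin(p_z) ≈ 31.66°, λ = atan2(p_y, p_x) ≈ 15.03°.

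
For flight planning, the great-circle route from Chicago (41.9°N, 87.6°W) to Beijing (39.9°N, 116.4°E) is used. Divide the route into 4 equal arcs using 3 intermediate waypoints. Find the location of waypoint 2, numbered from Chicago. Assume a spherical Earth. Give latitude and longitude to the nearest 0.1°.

Write both endpoints as unit vectors p₁, p₂ with components (cos φ cos λ, cos φ sin λ, sin φ).
The central angle between the endpoints is δ = arccos(p₁·p₂) ≈ 1.664 rad (95.4°).
Interpolate at f = 2/4 with slerp weights a = sin((1−f)δ)/sin δ ≈ 0.743, b = sin(fδ)/sin δ ≈ 0.743.
p = a·p₁ + b·p₂ ≈ (-0.230, -0.042, 0.972); φ = arcsin(p_z) ≈ 76.47°, λ = atan2(p_y, p_x) ≈ -169.67°.

≈ 76.5°N, 169.7°W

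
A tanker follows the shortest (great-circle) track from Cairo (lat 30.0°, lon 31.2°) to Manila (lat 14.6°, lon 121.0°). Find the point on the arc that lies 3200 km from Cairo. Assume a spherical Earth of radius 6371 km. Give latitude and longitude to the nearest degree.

≈ lat 32°, lon 65°

The haversine formula gives a central angle δ ≈ 1.441 rad (82.6°) between the endpoints. The total great-circle distance is δ·R ≈ 1.441 × 6371 ≈ 9184 km, so the target fraction is f = 3200/9184 ≈ 0.348.
Interpolate at f ≈ 0.348 with slerp weights a = sin((1−f)δ)/sin δ ≈ 0.814, b = sin(fδ)/sin δ ≈ 0.485.
p = a·p₁ + b·p₂ ≈ (0.361, 0.768, 0.529); φ = arcsin(p_z) ≈ 31.96°, λ = atan2(p_y, p_x) ≈ 64.82°.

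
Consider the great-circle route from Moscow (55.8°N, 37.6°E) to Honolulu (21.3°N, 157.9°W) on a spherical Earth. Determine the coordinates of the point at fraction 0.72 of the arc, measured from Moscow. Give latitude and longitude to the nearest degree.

≈ (49°N, 164°W)

Convert each endpoint to a unit vector on the sphere (x = cos φ cos λ, y = cos φ sin λ, z = sin φ).
The central angle between the endpoints is δ = arccos(p₁·p₂) ≈ 1.776 rad (101.8°).
Interpolate at f = 0.72 with slerp weights a = sin((1−f)δ)/sin δ ≈ 0.487, b = sin(fδ)/sin δ ≈ 0.978.
p = a·p₁ + b·p₂ ≈ (-0.627, -0.176, 0.759); φ = arcsin(p_z) ≈ 49.33°, λ = atan2(p_y, p_x) ≈ -164.35°.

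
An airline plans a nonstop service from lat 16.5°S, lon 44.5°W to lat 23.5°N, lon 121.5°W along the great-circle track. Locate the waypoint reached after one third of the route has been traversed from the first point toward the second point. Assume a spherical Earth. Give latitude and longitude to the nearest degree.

≈ lat 3°S, lon 70°W

Write both endpoints as unit vectors p₁, p₂ with components (cos φ cos λ, cos φ sin λ, sin φ).
The central angle between the endpoints is δ = arccos(p₁·p₂) ≈ 1.486 rad (85.1°).
Interpolate at f = 1/3 with slerp weights a = sin((1−f)δ)/sin δ ≈ 0.839, b = sin(fδ)/sin δ ≈ 0.477.
p = a·p₁ + b·p₂ ≈ (0.345, -0.937, -0.048); φ = arcsin(p_z) ≈ -2.76°, λ = atan2(p_y, p_x) ≈ -69.76°.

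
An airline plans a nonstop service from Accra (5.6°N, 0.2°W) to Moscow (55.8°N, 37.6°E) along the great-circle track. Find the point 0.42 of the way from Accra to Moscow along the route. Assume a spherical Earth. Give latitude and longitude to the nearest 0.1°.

≈ 27.9°N, 10.8°E

The haversine formula gives a central angle δ ≈ 1.021 rad (58.5°) between the endpoints.
Interpolate at f = 0.42 with slerp weights a = sin((1−f)δ)/sin δ ≈ 0.655, b = sin(fδ)/sin δ ≈ 0.488.
p = a·p₁ + b·p₂ ≈ (0.869, 0.165, 0.467); φ = arcsin(p_z) ≈ 27.85°, λ = atan2(p_y, p_x) ≈ 10.75°.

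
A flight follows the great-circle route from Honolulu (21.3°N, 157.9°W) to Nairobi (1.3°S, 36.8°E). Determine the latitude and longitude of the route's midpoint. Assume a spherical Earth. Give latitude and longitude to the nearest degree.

Write both endpoints as unit vectors p₁, p₂ with components (cos φ cos λ, cos φ sin λ, sin φ).
The central angle between the endpoints is δ = arccos(p₁·p₂) ≈ 2.712 rad (155.4°).
Interpolate at f = 1/2 with slerp weights a = sin((1−f)δ)/sin δ ≈ 2.347, b = sin(fδ)/sin δ ≈ 2.347.
p = a·p₁ + b·p₂ ≈ (-0.147, 0.583, 0.799); φ = arcsin(p_z) ≈ 53.05°, λ = atan2(p_y, p_x) ≈ 104.17°.

≈ 53°N, 104°E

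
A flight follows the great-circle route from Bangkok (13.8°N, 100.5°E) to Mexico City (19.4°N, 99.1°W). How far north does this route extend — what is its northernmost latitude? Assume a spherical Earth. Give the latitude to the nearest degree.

The great circle lies in the plane with unit normal n̂ = (p₁ × p₂)/|p₁ × p₂|.
Here n̂_z ≈ +0.495; the vertex latitude is φ_max = arccos|n̂_z| ≈ 60.4°.
Check via Clairaut: cos φ_max = |cos φ₁| · sin C = cos(13.8°)·sin(30.6°) ≈ 0.495, again giving ≈ 60.4°.

≈ 60°N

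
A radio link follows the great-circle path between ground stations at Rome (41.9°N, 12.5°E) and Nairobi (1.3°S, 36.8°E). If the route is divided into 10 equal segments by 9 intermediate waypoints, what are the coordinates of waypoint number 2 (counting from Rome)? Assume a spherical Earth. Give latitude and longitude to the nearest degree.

≈ (34°N, 19°E)

Write both endpoints as unit vectors p₁, p₂ with components (cos φ cos λ, cos φ sin λ, sin φ).
The central angle between the endpoints is δ = arccos(p₁·p₂) ≈ 0.846 rad (48.5°).
Interpolate at f = 2/10 with slerp weights a = sin((1−f)δ)/sin δ ≈ 0.837, b = sin(fδ)/sin δ ≈ 0.225.
p = a·p₁ + b·p₂ ≈ (0.788, 0.269, 0.554); φ = arcsin(p_z) ≈ 33.61°, λ = atan2(p_y, p_x) ≈ 18.88°.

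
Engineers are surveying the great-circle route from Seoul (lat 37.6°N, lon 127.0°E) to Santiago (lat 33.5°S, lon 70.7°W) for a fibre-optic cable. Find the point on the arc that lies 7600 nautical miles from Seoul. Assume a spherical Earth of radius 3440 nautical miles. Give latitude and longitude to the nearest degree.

The haversine formula gives a central angle δ ≈ 2.881 rad (165.1°) between the endpoints. The total great-circle distance is δ·R ≈ 2.881 × 3440 ≈ 9910 nmi, so the target fraction is f = 7600/9910 ≈ 0.767.
Interpolate at f ≈ 0.767 with slerp weights a = sin((1−f)δ)/sin δ ≈ 2.412, b = sin(fδ)/sin δ ≈ 3.113.
p = a·p₁ + b·p₂ ≈ (-0.292, -0.924, -0.247); φ = arcsin(p_z) ≈ -14.28°, λ = atan2(p_y, p_x) ≈ -107.54°.

≈ lat 14°S, lon 108°W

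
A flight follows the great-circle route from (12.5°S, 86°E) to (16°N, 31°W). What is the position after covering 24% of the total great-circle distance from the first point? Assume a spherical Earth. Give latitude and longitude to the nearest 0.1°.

Convert each endpoint to a unit vector on the sphere (x = cos φ cos λ, y = cos φ sin λ, z = sin φ).
The central angle between the endpoints is δ = arccos(p₁·p₂) ≈ 2.078 rad (119.1°).
Interpolate at f = 0.24 with slerp weights a = sin((1−f)δ)/sin δ ≈ 1.144, b = sin(fδ)/sin δ ≈ 0.547.
p = a·p₁ + b·p₂ ≈ (0.529, 0.843, -0.097); φ = arcsin(p_z) ≈ -5.55°, λ = atan2(p_y, p_x) ≈ 57.91°.

≈ (5.6°S, 57.9°E)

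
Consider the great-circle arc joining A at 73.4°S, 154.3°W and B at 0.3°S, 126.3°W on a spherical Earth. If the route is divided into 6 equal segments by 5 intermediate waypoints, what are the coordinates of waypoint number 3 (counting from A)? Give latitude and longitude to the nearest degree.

≈ 37°S, 132°W

From cos δ = sin φ₁ sin φ₂ + cos φ₁ cos φ₂ cos Δλ, the central angle is δ ≈ 1.311 rad (75.1°).
Interpolate at f = 3/6 with slerp weights a = sin((1−f)δ)/sin δ ≈ 0.631, b = sin(fδ)/sin δ ≈ 0.631.
p = a·p₁ + b·p₂ ≈ (-0.536, -0.586, -0.608); φ = arcsin(p_z) ≈ -37.42°, λ = atan2(p_y, p_x) ≈ -132.41°.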